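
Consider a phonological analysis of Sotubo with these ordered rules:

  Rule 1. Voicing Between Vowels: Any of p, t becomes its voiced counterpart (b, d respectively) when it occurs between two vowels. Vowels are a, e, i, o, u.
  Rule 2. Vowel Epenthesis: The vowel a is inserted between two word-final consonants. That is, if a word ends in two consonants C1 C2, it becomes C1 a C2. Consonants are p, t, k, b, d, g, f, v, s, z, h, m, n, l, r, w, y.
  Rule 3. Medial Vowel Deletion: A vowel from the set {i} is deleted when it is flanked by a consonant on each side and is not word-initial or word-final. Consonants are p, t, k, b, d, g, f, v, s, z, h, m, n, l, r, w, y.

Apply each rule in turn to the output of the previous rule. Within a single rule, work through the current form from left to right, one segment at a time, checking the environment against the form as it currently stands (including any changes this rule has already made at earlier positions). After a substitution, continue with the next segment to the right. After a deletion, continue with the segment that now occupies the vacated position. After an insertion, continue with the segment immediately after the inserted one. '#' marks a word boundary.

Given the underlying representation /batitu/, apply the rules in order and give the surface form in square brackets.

Rule 1 Voicing Between Vowels: [batitu] → [badidu]
Rule 2 Vowel Epenthesis: no change — [badidu]
Rule 3 Medial Vowel Deletion: [badidu] → [baddu]

[baddu]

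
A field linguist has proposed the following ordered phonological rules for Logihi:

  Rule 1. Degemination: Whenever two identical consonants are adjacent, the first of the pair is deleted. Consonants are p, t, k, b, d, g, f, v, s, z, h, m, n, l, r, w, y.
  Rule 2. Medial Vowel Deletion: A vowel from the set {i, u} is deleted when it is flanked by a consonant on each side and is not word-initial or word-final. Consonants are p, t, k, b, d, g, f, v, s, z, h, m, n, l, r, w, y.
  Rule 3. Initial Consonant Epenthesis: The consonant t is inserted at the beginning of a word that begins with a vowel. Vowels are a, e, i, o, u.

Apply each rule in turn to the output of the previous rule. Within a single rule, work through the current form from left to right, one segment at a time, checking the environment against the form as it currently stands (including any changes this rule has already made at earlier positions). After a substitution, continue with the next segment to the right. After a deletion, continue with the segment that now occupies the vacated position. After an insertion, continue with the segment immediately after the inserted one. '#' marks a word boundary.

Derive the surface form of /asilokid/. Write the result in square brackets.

[taslokd]

Rule 1 Degemination: no change — [asilokid]
Rule 2 Medial Vowel Deletion: [asilokid] → [aslokd]
Rule 3 Initial Consonant Epenthesis: [aslokd] → [taslokd]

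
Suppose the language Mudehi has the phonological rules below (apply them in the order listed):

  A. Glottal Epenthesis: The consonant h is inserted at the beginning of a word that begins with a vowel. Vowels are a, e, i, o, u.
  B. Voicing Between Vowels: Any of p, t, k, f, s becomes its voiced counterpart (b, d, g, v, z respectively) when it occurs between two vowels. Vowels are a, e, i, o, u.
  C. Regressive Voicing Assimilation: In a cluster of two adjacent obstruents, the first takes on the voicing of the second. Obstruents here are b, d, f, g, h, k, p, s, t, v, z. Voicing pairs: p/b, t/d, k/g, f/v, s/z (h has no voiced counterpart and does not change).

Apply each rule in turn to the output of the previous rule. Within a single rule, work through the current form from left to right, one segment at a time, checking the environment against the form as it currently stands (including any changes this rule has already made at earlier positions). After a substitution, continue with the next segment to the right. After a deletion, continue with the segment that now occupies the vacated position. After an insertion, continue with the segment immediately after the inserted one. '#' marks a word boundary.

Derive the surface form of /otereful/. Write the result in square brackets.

A Glottal Epenthesis: [otereful] → [hotereful]
B Voicing Between Vowels: [hotereful] → [hoderevul]
C Regressive Voicing Assimilation: no change — [hoderevul]

[hoderevul]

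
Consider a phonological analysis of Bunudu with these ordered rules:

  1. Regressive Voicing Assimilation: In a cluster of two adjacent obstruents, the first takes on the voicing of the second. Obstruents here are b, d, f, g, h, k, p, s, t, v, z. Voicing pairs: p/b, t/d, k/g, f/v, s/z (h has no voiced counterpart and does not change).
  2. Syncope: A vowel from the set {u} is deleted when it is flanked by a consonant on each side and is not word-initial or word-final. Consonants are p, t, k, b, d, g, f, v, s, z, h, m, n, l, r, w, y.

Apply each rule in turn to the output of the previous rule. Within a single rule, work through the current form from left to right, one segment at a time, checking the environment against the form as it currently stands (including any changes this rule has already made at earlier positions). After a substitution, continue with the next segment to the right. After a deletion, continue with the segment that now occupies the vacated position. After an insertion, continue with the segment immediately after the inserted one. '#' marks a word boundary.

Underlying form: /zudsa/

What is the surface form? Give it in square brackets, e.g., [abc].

[ztsa]

1 Regressive Voicing Assimilation: [zudsa] → [zutsa]
2 Syncope: [zutsa] → [ztsa]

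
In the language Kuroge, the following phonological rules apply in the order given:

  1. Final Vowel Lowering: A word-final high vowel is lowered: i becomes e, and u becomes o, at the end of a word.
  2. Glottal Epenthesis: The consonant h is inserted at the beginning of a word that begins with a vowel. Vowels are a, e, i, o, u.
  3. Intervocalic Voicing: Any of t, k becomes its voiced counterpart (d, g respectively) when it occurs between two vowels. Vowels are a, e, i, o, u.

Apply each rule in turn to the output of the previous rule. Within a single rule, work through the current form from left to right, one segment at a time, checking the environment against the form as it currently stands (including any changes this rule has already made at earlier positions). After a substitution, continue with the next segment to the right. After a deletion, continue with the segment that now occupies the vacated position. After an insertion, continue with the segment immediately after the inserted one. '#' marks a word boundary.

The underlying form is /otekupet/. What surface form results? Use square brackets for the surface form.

1 Final Vowel Lowering: no change — [otekupet]
2 Glottal Epenthesis: [otekupet] → [hotekupet]
3 Intervocalic Voicing: [hotekupet] → [hodegupet]

[hodegupet]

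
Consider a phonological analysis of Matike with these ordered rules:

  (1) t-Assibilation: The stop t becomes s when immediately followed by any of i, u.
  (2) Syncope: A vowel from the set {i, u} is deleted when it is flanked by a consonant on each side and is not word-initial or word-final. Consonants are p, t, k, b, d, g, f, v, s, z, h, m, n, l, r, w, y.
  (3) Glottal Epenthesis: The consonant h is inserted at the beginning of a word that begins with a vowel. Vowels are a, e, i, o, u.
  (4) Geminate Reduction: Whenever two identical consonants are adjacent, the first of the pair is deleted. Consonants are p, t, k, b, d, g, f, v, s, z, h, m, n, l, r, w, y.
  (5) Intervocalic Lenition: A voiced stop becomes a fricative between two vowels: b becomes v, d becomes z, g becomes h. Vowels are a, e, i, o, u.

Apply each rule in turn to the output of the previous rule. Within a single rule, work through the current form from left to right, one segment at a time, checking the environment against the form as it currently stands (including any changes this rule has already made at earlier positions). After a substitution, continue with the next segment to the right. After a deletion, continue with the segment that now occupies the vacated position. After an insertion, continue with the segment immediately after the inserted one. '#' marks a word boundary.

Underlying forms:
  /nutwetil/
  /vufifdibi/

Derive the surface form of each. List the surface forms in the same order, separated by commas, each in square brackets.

[ntwesl], [vfdbi]

/nutwetil/:
  (1) t-Assibilation: [nutwetil] → [nutwesil]
  (2) Syncope: [nutwesil] → [ntwesl]
  (3) Glottal Epenthesis: no change — [ntwesl]
  (4) Geminate Reduction: no change — [ntwesl]
  (5) Intervocalic Lenition: no change — [ntwesl]
/vufifdibi/:
  (1) t-Assibilation: no change — [vufifdibi]
  (2) Syncope: [vufifdibi] → [vffdbi]
  (3) Glottal Epenthesis: no change — [vffdbi]
  (4) Geminate Reduction: [vffdbi] → [vfdbi]
  (5) Intervocalic Lenition: no change — [vfdbi]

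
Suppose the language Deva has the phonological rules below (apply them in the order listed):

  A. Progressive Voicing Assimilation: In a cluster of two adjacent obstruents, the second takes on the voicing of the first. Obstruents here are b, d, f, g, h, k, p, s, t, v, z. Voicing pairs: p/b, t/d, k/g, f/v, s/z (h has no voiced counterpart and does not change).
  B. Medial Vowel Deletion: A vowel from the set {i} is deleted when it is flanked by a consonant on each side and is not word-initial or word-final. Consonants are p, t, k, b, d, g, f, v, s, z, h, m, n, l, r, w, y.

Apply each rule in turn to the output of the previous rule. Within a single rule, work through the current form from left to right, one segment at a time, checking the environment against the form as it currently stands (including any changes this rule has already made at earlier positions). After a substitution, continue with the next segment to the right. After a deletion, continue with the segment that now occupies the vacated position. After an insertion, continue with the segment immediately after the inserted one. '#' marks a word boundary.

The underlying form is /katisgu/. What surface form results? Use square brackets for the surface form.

A Progressive Voicing Assimilation: [katisgu] → [katisku]
B Medial Vowel Deletion: [katisku] → [katsku]

[katsku]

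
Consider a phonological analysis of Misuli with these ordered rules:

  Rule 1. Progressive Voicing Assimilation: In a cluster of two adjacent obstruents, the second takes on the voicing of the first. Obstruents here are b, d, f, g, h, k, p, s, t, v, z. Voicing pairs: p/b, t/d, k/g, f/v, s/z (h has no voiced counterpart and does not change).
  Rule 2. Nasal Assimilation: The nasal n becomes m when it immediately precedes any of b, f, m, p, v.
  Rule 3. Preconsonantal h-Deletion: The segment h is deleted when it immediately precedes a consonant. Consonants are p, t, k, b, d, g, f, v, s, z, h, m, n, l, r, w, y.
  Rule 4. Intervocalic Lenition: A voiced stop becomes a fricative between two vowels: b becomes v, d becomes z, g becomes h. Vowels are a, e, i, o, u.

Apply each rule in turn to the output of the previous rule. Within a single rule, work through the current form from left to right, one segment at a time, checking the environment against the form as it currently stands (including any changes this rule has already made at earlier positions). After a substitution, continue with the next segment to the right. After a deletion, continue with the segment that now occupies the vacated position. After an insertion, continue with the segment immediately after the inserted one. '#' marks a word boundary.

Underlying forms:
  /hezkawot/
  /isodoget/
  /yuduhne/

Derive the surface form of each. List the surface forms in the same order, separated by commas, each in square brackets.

/hezkawot/:
  Rule 1 Progressive Voicing Assimilation: [hezkawot] → [hezgawot]
  Rule 2 Nasal Assimilation: no change — [hezgawot]
  Rule 3 Preconsonantal h-Deletion: no change — [hezgawot]
  Rule 4 Intervocalic Lenition: no change — [hezgawot]
/isodoget/:
  Rule 1 Progressive Voicing Assimilation: no change — [isodoget]
  Rule 2 Nasal Assimilation: no change — [isodoget]
  Rule 3 Preconsonantal h-Deletion: no change — [isodoget]
  Rule 4 Intervocalic Lenition: [isodoget] → [isozohet]
/yuduhne/:
  Rule 1 Progressive Voicing Assimilation: no change — [yuduhne]
  Rule 2 Nasal Assimilation: no change — [yuduhne]
  Rule 3 Preconsonantal h-Deletion: [yuduhne] → [yudune]
  Rule 4 Intervocalic Lenition: [yudune] → [yuzune]

[hezgawot], [isozohet], [yuzune]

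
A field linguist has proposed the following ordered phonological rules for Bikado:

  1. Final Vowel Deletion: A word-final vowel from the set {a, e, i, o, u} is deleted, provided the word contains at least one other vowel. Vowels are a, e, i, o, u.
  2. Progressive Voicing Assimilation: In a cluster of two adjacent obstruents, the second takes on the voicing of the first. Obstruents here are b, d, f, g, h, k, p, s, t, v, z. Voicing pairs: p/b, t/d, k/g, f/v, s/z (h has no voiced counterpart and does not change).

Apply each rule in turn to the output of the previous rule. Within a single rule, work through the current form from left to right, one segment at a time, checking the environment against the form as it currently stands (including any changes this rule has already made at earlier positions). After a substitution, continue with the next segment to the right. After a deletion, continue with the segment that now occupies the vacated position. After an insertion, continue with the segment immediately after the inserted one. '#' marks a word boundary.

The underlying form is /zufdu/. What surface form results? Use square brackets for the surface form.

[zuft]

1 Final Vowel Deletion: [zufdu] → [zufd]
2 Progressive Voicing Assimilation: [zufd] → [zuft]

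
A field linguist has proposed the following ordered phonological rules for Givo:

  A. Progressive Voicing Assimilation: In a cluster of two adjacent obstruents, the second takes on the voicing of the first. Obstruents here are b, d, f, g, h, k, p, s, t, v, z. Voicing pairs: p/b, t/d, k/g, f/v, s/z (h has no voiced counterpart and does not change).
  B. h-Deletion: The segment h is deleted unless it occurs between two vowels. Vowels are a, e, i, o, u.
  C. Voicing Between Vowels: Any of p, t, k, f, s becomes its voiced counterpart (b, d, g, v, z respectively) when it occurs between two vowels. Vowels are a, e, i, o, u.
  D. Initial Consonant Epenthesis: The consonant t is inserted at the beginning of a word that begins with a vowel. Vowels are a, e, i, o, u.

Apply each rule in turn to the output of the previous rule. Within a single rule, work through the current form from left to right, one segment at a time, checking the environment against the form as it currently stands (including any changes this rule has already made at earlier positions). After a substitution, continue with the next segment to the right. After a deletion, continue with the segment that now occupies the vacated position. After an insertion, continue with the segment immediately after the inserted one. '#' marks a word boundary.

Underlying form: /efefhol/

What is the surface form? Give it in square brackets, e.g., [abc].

A Progressive Voicing Assimilation: no change — [efefhol]
B h-Deletion: [efefhol] → [efefol]
C Voicing Between Vowels: [efefol] → [evevol]
D Initial Consonant Epenthesis: [evevol] → [tevevol]

[tevevol]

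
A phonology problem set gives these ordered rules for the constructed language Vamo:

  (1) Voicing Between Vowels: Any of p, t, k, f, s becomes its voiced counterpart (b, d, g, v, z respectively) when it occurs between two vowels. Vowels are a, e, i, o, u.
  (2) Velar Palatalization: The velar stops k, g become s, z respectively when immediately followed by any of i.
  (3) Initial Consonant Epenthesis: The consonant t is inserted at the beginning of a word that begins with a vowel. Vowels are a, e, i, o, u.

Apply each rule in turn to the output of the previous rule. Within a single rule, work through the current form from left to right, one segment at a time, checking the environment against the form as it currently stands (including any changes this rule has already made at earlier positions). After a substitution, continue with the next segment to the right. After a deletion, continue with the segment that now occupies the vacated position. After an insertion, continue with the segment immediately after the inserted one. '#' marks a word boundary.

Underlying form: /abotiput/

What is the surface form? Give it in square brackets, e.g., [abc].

[tabodibut]

(1) Voicing Between Vowels: [abotiput] → [abodibut]
(2) Velar Palatalization: no change — [abodibut]
(3) Initial Consonant Epenthesis: [abodibut] → [tabodibut]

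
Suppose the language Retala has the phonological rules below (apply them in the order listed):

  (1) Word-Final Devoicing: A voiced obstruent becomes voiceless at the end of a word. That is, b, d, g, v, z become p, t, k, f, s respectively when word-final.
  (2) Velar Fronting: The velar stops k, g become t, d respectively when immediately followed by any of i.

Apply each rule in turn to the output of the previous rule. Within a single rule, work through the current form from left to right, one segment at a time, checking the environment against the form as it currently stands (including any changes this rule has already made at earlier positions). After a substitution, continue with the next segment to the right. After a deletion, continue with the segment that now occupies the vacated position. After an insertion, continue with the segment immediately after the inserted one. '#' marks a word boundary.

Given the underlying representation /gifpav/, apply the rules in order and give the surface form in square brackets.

[difpaf]

(1) Word-Final Devoicing: [gifpav] → [gifpaf]
(2) Velar Fronting: [gifpaf] → [difpaf]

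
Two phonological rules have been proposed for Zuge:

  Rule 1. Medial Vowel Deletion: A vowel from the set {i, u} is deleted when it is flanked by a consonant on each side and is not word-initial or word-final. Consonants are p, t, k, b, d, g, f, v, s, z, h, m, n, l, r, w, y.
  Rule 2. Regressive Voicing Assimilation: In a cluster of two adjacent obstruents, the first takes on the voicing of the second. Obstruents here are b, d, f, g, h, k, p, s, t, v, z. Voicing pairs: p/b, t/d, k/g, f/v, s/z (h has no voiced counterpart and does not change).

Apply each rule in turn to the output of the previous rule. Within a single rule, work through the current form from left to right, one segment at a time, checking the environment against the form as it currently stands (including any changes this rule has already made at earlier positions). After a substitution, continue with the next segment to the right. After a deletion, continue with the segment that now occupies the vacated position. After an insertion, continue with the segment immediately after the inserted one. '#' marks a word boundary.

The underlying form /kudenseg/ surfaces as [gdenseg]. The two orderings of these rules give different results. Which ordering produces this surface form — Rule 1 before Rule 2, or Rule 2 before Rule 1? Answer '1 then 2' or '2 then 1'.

1 then 2

Order 1 then 2:
  1 Medial Vowel Deletion: [kudenseg] → [kdenseg]
  2 Regressive Voicing Assimilation: [kdenseg] → [gdenseg]
  result: [gdenseg]
Order 2 then 1:
  2 Regressive Voicing Assimilation: no change — [kudenseg]
  1 Medial Vowel Deletion: [kudenseg] → [kdenseg]
  result: [kdenseg]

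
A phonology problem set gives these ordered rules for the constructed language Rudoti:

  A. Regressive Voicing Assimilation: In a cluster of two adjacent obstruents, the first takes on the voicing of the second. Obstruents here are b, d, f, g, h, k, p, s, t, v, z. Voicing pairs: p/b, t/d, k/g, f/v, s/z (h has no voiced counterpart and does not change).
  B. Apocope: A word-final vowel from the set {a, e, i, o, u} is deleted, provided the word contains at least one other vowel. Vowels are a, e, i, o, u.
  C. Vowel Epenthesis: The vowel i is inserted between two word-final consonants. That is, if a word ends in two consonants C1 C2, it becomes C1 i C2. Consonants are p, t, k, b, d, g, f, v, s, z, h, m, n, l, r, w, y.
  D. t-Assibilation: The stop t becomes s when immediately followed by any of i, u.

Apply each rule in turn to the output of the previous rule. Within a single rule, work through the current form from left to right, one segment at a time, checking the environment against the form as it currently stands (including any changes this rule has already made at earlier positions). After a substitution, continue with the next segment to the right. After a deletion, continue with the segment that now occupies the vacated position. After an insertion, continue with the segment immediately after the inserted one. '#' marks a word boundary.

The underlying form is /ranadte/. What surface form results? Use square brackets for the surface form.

[ranasit]

A Regressive Voicing Assimilation: [ranadte] → [ranatte]
B Apocope: [ranatte] → [ranatt]
C Vowel Epenthesis: [ranatt] → [ranatit]
D t-Assibilation: [ranatit] → [ranasit]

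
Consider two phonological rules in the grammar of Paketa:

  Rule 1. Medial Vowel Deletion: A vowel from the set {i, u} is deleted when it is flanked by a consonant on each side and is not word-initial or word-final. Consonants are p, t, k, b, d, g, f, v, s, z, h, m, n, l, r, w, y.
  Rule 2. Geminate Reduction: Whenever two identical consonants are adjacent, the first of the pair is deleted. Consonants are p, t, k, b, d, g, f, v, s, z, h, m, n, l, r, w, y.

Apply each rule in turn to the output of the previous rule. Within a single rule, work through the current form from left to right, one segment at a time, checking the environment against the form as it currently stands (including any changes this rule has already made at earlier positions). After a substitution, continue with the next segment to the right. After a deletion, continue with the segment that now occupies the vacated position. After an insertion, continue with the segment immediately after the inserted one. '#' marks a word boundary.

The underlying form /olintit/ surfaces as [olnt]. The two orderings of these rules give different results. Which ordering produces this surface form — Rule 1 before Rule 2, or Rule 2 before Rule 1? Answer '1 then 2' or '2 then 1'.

Order 1 then 2:
  1 Medial Vowel Deletion: [olintit] → [olntt]
  2 Geminate Reduction: [olntt] → [olnt]
  result: [olnt]
Order 2 then 1:
  2 Geminate Reduction: no change — [olintit]
  1 Medial Vowel Deletion: [olintit] → [olntt]
  result: [olntt]

1 then 2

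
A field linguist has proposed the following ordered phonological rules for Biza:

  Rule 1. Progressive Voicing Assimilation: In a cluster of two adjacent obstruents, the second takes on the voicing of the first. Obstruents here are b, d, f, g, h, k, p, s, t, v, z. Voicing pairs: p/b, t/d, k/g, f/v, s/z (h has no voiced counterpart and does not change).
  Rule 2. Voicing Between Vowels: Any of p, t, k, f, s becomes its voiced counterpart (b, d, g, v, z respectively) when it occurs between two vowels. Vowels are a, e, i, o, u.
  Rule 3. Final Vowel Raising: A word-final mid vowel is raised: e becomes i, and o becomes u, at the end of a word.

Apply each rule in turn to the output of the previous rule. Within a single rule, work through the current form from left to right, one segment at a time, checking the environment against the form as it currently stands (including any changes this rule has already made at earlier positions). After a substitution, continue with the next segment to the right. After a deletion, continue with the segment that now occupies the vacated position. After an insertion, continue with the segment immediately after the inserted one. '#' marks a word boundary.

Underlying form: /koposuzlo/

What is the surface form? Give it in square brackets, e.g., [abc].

[kobozuzlu]

Rule 1 Progressive Voicing Assimilation: no change — [koposuzlo]
Rule 2 Voicing Between Vowels: [koposuzlo] → [kobozuzlo]
Rule 3 Final Vowel Raising: [kobozuzlo] → [kobozuzlu]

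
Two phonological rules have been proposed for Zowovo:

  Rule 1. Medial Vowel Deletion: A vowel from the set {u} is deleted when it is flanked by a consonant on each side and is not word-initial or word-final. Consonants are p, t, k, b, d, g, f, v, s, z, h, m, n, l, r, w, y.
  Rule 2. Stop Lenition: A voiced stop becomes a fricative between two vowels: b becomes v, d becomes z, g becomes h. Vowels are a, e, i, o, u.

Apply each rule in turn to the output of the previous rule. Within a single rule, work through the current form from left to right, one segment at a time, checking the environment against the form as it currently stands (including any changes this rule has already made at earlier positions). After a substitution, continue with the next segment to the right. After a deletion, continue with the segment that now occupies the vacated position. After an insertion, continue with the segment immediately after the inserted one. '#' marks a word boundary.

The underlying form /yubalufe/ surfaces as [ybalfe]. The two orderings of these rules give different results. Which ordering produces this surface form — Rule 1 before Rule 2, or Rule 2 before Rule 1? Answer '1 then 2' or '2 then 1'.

Order 1 then 2:
  1 Medial Vowel Deletion: [yubalufe] → [ybalfe]
  2 Stop Lenition: no change — [ybalfe]
  result: [ybalfe]
Order 2 then 1:
  2 Stop Lenition: [yubalufe] → [yuvalufe]
  1 Medial Vowel Deletion: [yuvalufe] → [yvalfe]
  result: [yvalfe]

1 then 2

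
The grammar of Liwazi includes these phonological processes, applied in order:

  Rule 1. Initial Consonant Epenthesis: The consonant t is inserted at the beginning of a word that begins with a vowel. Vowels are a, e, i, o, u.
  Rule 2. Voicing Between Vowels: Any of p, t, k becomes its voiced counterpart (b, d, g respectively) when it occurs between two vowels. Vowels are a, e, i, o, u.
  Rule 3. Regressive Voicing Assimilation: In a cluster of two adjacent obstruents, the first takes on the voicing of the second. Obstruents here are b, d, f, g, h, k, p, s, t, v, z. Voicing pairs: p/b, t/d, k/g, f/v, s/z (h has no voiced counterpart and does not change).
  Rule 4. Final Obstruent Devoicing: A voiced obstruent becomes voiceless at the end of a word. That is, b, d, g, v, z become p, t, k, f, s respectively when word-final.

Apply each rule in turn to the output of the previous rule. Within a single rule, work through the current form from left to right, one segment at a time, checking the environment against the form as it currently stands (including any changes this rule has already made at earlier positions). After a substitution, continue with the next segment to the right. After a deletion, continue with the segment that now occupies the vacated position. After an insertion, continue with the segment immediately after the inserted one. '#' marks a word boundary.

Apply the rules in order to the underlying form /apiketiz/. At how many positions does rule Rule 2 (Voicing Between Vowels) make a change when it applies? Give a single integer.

3

Rule 1 Initial Consonant Epenthesis: [apiketiz] → [tapiketiz]
Rule 2 Voicing Between Vowels: [tapiketiz] → [tabigediz]
Rule 3 Regressive Voicing Assimilation: no change — [tabigediz]
Rule 4 Final Obstruent Devoicing: [tabigediz] → [tabigedis]
Rule Rule 2 changed 3 position(s).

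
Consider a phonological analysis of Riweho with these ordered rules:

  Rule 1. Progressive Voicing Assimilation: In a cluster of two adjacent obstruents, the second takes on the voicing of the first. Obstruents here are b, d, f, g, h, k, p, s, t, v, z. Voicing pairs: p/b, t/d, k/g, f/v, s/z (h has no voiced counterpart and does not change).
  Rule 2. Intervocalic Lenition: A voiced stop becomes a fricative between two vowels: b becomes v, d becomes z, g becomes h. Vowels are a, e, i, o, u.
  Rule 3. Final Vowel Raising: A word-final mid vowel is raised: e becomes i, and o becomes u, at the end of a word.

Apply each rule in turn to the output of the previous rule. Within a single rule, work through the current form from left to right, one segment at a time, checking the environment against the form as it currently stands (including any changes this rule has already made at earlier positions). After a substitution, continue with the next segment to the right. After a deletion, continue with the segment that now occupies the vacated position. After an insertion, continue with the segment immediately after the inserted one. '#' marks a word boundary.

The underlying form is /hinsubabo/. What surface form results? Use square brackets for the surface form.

[hinsuvavu]

Rule 1 Progressive Voicing Assimilation: no change — [hinsubabo]
Rule 2 Intervocalic Lenition: [hinsubabo] → [hinsuvavo]
Rule 3 Final Vowel Raising: [hinsuvavo] → [hinsuvavu]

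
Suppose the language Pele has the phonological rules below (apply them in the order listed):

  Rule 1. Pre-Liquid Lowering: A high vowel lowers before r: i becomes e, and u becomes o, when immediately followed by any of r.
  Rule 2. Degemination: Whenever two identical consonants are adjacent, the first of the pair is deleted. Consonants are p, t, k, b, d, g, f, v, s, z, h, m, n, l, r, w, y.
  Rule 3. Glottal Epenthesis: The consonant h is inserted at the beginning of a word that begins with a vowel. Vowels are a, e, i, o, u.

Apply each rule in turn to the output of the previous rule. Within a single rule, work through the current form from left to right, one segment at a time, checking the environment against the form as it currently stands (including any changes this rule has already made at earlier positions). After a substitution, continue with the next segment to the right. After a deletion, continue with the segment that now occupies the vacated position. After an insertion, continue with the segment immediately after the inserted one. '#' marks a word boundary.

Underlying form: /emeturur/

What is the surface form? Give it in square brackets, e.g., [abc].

Rule 1 Pre-Liquid Lowering: [emeturur] → [emetoror]
Rule 2 Degemination: no change — [emetoror]
Rule 3 Glottal Epenthesis: [emetoror] → [hemetoror]

[hemetoror]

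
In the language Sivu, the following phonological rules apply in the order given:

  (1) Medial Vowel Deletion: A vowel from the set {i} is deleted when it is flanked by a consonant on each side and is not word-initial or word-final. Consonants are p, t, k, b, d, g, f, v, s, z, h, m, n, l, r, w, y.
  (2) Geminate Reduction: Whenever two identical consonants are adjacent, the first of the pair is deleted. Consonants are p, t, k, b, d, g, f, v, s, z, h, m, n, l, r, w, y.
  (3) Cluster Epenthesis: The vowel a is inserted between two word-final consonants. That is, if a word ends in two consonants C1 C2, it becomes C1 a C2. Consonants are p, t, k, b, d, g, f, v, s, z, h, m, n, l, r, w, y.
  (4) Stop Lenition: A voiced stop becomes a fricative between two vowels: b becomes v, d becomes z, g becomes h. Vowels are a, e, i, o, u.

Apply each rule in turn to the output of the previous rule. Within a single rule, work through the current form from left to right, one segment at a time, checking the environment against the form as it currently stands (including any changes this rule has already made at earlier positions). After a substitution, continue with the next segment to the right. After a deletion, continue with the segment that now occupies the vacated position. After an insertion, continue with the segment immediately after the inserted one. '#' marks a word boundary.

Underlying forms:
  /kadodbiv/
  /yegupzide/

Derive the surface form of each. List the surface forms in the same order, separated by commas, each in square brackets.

/kadodbiv/:
  (1) Medial Vowel Deletion: [kadodbiv] → [kadodbv]
  (2) Geminate Reduction: no change — [kadodbv]
  (3) Cluster Epenthesis: [kadodbv] → [kadodbav]
  (4) Stop Lenition: [kadodbav] → [kazodbav]
/yegupzide/:
  (1) Medial Vowel Deletion: [yegupzide] → [yegupzde]
  (2) Geminate Reduction: no change — [yegupzde]
  (3) Cluster Epenthesis: no change — [yegupzde]
  (4) Stop Lenition: [yegupzde] → [yehupzde]

[kazodbav], [yehupzde]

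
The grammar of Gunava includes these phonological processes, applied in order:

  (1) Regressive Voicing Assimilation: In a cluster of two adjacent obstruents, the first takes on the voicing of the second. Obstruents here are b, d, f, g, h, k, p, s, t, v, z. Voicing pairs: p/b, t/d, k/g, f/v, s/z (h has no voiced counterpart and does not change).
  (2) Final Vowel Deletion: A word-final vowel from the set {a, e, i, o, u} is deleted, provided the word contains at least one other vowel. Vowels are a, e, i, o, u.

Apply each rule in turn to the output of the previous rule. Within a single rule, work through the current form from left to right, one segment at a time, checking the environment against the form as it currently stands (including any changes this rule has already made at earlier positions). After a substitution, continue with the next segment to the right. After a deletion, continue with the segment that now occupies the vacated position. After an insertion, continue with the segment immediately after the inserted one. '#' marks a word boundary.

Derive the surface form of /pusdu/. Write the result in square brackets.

(1) Regressive Voicing Assimilation: [pusdu] → [puzdu]
(2) Final Vowel Deletion: [puzdu] → [puzd]

[puzd]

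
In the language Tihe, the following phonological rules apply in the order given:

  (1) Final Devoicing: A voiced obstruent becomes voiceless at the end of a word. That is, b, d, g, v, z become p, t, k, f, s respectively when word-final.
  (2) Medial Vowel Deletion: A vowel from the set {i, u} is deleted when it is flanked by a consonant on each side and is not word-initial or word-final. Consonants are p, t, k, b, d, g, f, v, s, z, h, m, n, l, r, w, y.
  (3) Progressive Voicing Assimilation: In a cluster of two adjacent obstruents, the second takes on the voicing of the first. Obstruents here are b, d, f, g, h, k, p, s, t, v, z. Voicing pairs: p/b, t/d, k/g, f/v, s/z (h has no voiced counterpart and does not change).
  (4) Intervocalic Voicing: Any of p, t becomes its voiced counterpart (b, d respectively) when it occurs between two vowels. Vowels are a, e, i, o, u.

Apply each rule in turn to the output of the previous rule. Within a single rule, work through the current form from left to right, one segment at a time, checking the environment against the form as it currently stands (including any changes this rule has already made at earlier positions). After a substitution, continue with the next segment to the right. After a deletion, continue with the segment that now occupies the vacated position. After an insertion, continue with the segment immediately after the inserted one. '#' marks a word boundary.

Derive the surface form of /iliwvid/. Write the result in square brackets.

(1) Final Devoicing: [iliwvid] → [iliwvit]
(2) Medial Vowel Deletion: [iliwvit] → [ilwvt]
(3) Progressive Voicing Assimilation: [ilwvt] → [ilwvd]
(4) Intervocalic Voicing: no change — [ilwvd]

[ilwvd]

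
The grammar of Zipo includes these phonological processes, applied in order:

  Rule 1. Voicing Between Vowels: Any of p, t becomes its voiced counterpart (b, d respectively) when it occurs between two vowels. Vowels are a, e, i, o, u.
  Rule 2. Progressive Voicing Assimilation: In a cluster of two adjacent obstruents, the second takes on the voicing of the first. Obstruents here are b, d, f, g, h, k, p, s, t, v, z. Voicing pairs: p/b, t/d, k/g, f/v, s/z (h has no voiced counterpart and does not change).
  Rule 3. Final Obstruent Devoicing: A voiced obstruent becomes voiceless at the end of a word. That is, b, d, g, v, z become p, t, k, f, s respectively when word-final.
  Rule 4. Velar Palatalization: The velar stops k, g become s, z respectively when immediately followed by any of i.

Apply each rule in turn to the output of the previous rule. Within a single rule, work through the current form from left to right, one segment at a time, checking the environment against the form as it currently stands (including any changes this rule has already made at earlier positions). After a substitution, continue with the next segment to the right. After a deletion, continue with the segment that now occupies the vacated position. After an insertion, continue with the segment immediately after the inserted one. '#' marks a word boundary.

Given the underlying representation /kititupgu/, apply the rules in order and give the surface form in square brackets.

[sididupku]

Rule 1 Voicing Between Vowels: [kititupgu] → [kididupgu]
Rule 2 Progressive Voicing Assimilation: [kididupgu] → [kididupku]
Rule 3 Final Obstruent Devoicing: no change — [kididupku]
Rule 4 Velar Palatalization: [kididupku] → [sididupku]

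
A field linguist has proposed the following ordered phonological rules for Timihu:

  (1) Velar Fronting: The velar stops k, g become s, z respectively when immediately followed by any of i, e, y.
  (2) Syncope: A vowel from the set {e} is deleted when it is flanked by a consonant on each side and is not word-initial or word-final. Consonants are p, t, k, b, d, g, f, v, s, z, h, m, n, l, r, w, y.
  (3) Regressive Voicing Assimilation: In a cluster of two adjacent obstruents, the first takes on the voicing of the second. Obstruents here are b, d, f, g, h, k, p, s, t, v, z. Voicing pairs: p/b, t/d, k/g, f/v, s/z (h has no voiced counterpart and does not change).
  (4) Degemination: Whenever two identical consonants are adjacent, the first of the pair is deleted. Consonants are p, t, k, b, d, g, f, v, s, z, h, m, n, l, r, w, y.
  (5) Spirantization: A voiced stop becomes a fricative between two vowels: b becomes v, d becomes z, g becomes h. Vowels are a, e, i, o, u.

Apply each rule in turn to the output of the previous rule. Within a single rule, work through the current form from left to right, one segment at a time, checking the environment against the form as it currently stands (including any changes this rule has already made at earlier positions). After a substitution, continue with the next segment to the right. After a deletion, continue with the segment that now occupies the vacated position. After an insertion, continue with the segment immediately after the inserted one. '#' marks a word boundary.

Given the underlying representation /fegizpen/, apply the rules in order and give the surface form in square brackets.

[vzispn]

(1) Velar Fronting: [fegizpen] → [fezizpen]
(2) Syncope: [fezizpen] → [fzizpn]
(3) Regressive Voicing Assimilation: [fzizpn] → [vzispn]
(4) Degemination: no change — [vzispn]
(5) Spirantization: no change — [vzispn]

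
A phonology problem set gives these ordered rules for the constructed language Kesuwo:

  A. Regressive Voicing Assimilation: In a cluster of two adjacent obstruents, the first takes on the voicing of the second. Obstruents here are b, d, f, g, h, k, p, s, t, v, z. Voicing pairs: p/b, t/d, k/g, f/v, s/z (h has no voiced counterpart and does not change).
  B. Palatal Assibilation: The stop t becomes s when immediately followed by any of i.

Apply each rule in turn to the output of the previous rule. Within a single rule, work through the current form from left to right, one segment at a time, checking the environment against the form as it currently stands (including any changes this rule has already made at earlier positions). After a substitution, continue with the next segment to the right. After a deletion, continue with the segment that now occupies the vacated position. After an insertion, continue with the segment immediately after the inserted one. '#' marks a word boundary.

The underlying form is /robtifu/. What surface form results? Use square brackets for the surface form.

[ropsifu]

A Regressive Voicing Assimilation: [robtifu] → [roptifu]
B Palatal Assibilation: [roptifu] → [ropsifu]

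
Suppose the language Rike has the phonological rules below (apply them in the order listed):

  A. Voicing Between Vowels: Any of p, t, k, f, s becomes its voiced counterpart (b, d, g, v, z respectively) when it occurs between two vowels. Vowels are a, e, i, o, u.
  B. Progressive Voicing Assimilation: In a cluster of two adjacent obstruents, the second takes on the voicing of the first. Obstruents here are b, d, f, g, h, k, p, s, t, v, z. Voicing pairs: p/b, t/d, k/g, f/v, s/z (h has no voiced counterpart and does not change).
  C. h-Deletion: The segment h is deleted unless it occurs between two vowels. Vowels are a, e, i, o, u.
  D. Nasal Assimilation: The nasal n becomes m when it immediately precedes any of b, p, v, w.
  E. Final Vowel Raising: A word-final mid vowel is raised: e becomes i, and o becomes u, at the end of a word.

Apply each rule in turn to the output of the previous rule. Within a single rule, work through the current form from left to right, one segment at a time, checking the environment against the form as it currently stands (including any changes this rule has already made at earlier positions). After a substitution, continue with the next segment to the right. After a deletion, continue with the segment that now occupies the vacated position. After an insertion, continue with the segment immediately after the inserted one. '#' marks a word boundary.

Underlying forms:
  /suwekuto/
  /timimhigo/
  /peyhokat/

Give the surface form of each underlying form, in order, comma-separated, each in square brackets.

/suwekuto/:
  A Voicing Between Vowels: [suwekuto] → [suwegudo]
  B Progressive Voicing Assimilation: no change — [suwegudo]
  C h-Deletion: no change — [suwegudo]
  D Nasal Assimilation: no change — [suwegudo]
  E Final Vowel Raising: [suwegudo] → [suwegudu]
/timimhigo/:
  A Voicing Between Vowels: no change — [timimhigo]
  B Progressive Voicing Assimilation: no change — [timimhigo]
  C h-Deletion: [timimhigo] → [timimigo]
  D Nasal Assimilation: no change — [timimigo]
  E Final Vowel Raising: [timimigo] → [timimigu]
/peyhokat/:
  A Voicing Between Vowels: [peyhokat] → [peyhogat]
  B Progressive Voicing Assimilation: no change — [peyhogat]
  C h-Deletion: [peyhogat] → [peyogat]
  D Nasal Assimilation: no change — [peyogat]
  E Final Vowel Raising: no change — [peyogat]

[suwegudu], [timimigu], [peyogat]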